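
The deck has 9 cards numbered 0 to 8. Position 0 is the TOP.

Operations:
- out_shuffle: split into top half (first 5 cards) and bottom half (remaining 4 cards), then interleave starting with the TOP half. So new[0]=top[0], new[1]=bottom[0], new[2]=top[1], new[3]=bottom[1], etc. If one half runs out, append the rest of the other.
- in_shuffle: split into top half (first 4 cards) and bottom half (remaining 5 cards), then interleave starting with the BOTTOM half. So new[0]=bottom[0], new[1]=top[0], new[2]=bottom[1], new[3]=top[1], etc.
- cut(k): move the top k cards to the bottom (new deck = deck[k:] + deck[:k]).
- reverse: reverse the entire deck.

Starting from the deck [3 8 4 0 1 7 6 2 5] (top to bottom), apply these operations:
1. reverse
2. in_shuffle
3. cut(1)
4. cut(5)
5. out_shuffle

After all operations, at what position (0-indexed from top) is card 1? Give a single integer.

Answer: 6

Derivation:
After op 1 (reverse): [5 2 6 7 1 0 4 8 3]
After op 2 (in_shuffle): [1 5 0 2 4 6 8 7 3]
After op 3 (cut(1)): [5 0 2 4 6 8 7 3 1]
After op 4 (cut(5)): [8 7 3 1 5 0 2 4 6]
After op 5 (out_shuffle): [8 0 7 2 3 4 1 6 5]
Card 1 is at position 6.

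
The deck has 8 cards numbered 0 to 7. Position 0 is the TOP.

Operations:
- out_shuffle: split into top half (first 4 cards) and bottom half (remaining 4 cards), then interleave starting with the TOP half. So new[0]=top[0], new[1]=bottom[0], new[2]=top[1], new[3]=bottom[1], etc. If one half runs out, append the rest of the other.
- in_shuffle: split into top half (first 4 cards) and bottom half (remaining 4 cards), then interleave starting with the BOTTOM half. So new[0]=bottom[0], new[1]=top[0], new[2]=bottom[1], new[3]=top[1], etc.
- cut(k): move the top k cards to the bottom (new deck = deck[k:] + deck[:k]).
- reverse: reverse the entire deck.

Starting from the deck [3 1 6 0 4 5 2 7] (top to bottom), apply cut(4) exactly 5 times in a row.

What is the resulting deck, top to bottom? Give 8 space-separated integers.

Answer: 4 5 2 7 3 1 6 0

Derivation:
After op 1 (cut(4)): [4 5 2 7 3 1 6 0]
After op 2 (cut(4)): [3 1 6 0 4 5 2 7]
After op 3 (cut(4)): [4 5 2 7 3 1 6 0]
After op 4 (cut(4)): [3 1 6 0 4 5 2 7]
After op 5 (cut(4)): [4 5 2 7 3 1 6 0]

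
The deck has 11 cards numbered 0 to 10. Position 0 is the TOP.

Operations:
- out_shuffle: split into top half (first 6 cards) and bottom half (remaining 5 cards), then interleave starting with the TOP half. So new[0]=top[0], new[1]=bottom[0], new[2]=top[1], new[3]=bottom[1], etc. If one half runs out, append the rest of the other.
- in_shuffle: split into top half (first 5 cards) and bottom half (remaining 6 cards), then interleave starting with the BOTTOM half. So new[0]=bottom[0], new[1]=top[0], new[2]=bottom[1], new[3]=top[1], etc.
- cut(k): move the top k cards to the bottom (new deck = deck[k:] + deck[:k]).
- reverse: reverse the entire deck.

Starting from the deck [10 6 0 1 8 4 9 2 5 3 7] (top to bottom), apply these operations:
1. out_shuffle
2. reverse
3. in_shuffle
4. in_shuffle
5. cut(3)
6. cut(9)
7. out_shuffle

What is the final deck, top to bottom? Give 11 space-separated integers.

After op 1 (out_shuffle): [10 9 6 2 0 5 1 3 8 7 4]
After op 2 (reverse): [4 7 8 3 1 5 0 2 6 9 10]
After op 3 (in_shuffle): [5 4 0 7 2 8 6 3 9 1 10]
After op 4 (in_shuffle): [8 5 6 4 3 0 9 7 1 2 10]
After op 5 (cut(3)): [4 3 0 9 7 1 2 10 8 5 6]
After op 6 (cut(9)): [5 6 4 3 0 9 7 1 2 10 8]
After op 7 (out_shuffle): [5 7 6 1 4 2 3 10 0 8 9]

Answer: 5 7 6 1 4 2 3 10 0 8 9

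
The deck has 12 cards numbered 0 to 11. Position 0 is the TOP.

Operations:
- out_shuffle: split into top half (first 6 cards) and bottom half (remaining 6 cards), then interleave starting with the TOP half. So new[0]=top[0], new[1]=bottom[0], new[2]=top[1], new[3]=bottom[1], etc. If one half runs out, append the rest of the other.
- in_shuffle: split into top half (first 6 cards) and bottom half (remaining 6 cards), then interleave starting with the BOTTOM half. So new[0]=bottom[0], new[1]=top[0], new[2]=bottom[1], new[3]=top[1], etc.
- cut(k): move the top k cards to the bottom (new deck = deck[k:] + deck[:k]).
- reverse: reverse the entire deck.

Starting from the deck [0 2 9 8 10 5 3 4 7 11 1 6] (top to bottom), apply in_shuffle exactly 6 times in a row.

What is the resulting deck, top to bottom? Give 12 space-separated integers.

After op 1 (in_shuffle): [3 0 4 2 7 9 11 8 1 10 6 5]
After op 2 (in_shuffle): [11 3 8 0 1 4 10 2 6 7 5 9]
After op 3 (in_shuffle): [10 11 2 3 6 8 7 0 5 1 9 4]
After op 4 (in_shuffle): [7 10 0 11 5 2 1 3 9 6 4 8]
After op 5 (in_shuffle): [1 7 3 10 9 0 6 11 4 5 8 2]
After op 6 (in_shuffle): [6 1 11 7 4 3 5 10 8 9 2 0]

Answer: 6 1 11 7 4 3 5 10 8 9 2 0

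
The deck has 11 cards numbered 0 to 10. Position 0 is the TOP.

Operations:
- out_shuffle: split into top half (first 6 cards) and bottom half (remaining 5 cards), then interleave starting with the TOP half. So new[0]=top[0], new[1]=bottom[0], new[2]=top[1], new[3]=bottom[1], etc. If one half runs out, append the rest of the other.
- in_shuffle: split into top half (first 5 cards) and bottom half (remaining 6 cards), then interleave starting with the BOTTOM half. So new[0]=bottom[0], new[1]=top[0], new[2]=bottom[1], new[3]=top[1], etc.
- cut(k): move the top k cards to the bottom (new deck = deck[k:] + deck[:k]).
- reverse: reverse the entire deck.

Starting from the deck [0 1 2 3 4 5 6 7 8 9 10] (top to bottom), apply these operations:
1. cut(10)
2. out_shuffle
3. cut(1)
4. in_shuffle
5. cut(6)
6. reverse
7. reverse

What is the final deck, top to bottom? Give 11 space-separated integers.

Answer: 9 1 4 7 10 2 5 8 0 3 6

Derivation:
After op 1 (cut(10)): [10 0 1 2 3 4 5 6 7 8 9]
After op 2 (out_shuffle): [10 5 0 6 1 7 2 8 3 9 4]
After op 3 (cut(1)): [5 0 6 1 7 2 8 3 9 4 10]
After op 4 (in_shuffle): [2 5 8 0 3 6 9 1 4 7 10]
After op 5 (cut(6)): [9 1 4 7 10 2 5 8 0 3 6]
After op 6 (reverse): [6 3 0 8 5 2 10 7 4 1 9]
After op 7 (reverse): [9 1 4 7 10 2 5 8 0 3 6]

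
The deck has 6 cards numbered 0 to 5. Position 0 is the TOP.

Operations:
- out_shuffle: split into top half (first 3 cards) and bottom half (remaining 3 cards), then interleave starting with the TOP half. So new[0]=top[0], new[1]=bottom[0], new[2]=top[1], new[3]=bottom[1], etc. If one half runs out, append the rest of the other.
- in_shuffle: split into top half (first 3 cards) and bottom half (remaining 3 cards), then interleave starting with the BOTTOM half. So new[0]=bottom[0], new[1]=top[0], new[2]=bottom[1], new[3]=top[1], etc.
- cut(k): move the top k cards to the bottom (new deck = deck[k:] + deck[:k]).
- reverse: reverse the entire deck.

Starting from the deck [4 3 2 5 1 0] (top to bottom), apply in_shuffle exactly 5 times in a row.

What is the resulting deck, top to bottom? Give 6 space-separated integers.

After op 1 (in_shuffle): [5 4 1 3 0 2]
After op 2 (in_shuffle): [3 5 0 4 2 1]
After op 3 (in_shuffle): [4 3 2 5 1 0]
After op 4 (in_shuffle): [5 4 1 3 0 2]
After op 5 (in_shuffle): [3 5 0 4 2 1]

Answer: 3 5 0 4 2 1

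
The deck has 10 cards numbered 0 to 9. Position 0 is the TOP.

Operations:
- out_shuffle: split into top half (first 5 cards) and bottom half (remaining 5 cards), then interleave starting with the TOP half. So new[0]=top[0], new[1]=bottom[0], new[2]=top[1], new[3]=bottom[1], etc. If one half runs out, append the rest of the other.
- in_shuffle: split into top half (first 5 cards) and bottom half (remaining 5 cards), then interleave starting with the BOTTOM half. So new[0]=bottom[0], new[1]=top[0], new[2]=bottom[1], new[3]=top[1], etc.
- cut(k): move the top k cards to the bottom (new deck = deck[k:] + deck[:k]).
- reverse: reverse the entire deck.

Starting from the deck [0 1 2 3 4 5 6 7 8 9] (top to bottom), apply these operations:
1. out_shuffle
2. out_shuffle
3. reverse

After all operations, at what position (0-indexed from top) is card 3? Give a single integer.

After op 1 (out_shuffle): [0 5 1 6 2 7 3 8 4 9]
After op 2 (out_shuffle): [0 7 5 3 1 8 6 4 2 9]
After op 3 (reverse): [9 2 4 6 8 1 3 5 7 0]
Card 3 is at position 6.

Answer: 6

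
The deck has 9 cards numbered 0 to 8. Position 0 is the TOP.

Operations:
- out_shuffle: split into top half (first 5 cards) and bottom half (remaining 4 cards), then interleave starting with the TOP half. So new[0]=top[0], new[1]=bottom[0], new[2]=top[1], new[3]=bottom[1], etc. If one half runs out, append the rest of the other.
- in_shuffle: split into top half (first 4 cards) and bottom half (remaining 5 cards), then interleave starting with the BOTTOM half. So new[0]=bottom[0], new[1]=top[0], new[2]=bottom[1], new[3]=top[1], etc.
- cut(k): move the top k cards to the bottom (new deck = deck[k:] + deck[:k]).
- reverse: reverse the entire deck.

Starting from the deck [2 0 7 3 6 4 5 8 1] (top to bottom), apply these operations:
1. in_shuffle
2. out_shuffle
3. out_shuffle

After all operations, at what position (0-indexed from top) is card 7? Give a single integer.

After op 1 (in_shuffle): [6 2 4 0 5 7 8 3 1]
After op 2 (out_shuffle): [6 7 2 8 4 3 0 1 5]
After op 3 (out_shuffle): [6 3 7 0 2 1 8 5 4]
Card 7 is at position 2.

Answer: 2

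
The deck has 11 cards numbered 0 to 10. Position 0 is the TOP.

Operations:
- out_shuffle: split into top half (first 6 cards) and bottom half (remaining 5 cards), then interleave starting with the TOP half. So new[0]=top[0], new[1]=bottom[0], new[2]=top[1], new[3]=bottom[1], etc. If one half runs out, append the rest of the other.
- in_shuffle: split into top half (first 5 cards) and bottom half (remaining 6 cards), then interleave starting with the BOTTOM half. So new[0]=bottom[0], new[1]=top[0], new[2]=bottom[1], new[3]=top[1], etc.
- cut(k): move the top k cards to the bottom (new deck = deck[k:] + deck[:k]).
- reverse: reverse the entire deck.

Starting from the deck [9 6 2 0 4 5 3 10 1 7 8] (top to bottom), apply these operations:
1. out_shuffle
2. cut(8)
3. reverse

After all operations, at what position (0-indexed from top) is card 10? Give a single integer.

After op 1 (out_shuffle): [9 3 6 10 2 1 0 7 4 8 5]
After op 2 (cut(8)): [4 8 5 9 3 6 10 2 1 0 7]
After op 3 (reverse): [7 0 1 2 10 6 3 9 5 8 4]
Card 10 is at position 4.

Answer: 4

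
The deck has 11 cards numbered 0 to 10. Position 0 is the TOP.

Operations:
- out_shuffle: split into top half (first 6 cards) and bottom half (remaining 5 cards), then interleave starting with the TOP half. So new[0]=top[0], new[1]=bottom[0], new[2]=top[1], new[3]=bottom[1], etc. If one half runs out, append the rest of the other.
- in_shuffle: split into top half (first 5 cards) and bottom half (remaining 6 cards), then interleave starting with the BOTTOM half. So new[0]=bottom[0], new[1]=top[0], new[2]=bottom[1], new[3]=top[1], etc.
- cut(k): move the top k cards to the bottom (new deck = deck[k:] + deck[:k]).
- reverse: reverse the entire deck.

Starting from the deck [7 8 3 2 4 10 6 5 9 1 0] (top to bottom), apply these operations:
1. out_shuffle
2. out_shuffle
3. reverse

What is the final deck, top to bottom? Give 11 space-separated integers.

Answer: 9 10 3 0 5 4 8 1 6 2 7

Derivation:
After op 1 (out_shuffle): [7 6 8 5 3 9 2 1 4 0 10]
After op 2 (out_shuffle): [7 2 6 1 8 4 5 0 3 10 9]
After op 3 (reverse): [9 10 3 0 5 4 8 1 6 2 7]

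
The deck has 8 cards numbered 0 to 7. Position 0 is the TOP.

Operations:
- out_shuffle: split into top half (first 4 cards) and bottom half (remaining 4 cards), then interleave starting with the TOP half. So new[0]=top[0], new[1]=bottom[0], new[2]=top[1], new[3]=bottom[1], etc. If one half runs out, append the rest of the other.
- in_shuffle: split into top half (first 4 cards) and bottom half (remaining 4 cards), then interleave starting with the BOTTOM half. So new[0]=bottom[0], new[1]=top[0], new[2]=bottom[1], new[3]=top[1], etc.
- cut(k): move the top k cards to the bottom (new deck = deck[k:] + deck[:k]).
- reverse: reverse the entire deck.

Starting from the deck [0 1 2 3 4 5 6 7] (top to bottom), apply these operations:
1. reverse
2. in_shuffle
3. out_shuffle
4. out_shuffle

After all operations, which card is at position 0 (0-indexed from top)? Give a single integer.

Answer: 3

Derivation:
After op 1 (reverse): [7 6 5 4 3 2 1 0]
After op 2 (in_shuffle): [3 7 2 6 1 5 0 4]
After op 3 (out_shuffle): [3 1 7 5 2 0 6 4]
After op 4 (out_shuffle): [3 2 1 0 7 6 5 4]
Position 0: card 3.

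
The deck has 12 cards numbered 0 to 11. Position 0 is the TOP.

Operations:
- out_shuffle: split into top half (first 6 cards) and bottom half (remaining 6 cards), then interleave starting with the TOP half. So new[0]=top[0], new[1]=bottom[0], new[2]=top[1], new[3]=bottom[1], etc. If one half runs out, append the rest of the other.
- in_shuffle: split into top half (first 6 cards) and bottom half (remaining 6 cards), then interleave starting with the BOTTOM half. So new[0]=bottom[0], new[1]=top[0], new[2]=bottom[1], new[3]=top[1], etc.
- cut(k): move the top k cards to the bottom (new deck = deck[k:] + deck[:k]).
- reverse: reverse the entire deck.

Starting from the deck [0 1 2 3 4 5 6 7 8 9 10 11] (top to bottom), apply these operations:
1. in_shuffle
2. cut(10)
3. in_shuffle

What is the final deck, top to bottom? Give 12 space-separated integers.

Answer: 8 11 2 5 9 6 3 0 10 7 4 1

Derivation:
After op 1 (in_shuffle): [6 0 7 1 8 2 9 3 10 4 11 5]
After op 2 (cut(10)): [11 5 6 0 7 1 8 2 9 3 10 4]
After op 3 (in_shuffle): [8 11 2 5 9 6 3 0 10 7 4 1]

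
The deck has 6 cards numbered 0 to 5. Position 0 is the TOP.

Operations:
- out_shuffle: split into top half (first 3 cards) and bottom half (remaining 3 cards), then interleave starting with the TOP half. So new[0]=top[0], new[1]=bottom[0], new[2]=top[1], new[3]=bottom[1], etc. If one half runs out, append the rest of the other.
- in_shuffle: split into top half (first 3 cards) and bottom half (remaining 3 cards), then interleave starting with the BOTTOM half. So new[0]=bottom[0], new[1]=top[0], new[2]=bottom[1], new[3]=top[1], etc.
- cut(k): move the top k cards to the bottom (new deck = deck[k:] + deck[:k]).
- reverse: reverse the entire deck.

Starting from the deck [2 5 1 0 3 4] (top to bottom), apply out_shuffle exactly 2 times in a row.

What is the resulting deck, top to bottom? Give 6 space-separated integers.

Answer: 2 3 0 1 5 4

Derivation:
After op 1 (out_shuffle): [2 0 5 3 1 4]
After op 2 (out_shuffle): [2 3 0 1 5 4]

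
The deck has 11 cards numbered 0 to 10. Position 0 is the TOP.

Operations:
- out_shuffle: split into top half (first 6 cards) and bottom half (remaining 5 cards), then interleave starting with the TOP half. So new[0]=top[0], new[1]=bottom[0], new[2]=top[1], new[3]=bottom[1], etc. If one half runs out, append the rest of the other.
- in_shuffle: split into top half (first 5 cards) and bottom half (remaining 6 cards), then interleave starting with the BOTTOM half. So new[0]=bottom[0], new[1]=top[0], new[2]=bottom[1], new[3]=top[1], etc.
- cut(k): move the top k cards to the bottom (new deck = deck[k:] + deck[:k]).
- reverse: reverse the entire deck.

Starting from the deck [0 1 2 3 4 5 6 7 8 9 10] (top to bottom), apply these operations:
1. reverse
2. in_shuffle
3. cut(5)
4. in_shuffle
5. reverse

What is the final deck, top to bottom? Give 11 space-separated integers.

Answer: 3 6 9 1 4 7 10 2 5 8 0

Derivation:
After op 1 (reverse): [10 9 8 7 6 5 4 3 2 1 0]
After op 2 (in_shuffle): [5 10 4 9 3 8 2 7 1 6 0]
After op 3 (cut(5)): [8 2 7 1 6 0 5 10 4 9 3]
After op 4 (in_shuffle): [0 8 5 2 10 7 4 1 9 6 3]
After op 5 (reverse): [3 6 9 1 4 7 10 2 5 8 0]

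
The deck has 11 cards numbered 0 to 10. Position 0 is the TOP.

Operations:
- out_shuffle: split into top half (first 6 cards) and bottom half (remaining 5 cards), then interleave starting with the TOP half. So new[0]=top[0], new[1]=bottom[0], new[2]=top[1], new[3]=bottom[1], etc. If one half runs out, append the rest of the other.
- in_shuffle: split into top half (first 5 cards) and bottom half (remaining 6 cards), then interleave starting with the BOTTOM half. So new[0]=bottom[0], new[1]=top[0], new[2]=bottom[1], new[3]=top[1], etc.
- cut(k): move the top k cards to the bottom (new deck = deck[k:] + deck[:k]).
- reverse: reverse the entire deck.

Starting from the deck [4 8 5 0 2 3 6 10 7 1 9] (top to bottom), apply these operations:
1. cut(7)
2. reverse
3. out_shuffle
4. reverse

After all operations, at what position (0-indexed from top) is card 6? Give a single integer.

Answer: 10

Derivation:
After op 1 (cut(7)): [10 7 1 9 4 8 5 0 2 3 6]
After op 2 (reverse): [6 3 2 0 5 8 4 9 1 7 10]
After op 3 (out_shuffle): [6 4 3 9 2 1 0 7 5 10 8]
After op 4 (reverse): [8 10 5 7 0 1 2 9 3 4 6]
Card 6 is at position 10.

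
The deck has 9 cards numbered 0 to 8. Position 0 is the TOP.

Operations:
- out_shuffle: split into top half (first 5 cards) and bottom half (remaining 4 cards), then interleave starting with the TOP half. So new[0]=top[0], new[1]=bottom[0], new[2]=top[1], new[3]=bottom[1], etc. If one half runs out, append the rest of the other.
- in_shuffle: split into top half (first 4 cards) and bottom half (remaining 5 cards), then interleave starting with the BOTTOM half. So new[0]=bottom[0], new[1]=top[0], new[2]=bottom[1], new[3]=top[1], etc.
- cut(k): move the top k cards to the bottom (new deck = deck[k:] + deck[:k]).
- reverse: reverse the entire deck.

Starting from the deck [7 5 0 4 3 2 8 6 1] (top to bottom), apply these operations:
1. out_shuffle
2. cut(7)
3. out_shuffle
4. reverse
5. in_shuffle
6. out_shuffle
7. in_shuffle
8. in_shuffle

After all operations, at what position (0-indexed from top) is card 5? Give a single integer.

After op 1 (out_shuffle): [7 2 5 8 0 6 4 1 3]
After op 2 (cut(7)): [1 3 7 2 5 8 0 6 4]
After op 3 (out_shuffle): [1 8 3 0 7 6 2 4 5]
After op 4 (reverse): [5 4 2 6 7 0 3 8 1]
After op 5 (in_shuffle): [7 5 0 4 3 2 8 6 1]
After op 6 (out_shuffle): [7 2 5 8 0 6 4 1 3]
After op 7 (in_shuffle): [0 7 6 2 4 5 1 8 3]
After op 8 (in_shuffle): [4 0 5 7 1 6 8 2 3]
Card 5 is at position 2.

Answer: 2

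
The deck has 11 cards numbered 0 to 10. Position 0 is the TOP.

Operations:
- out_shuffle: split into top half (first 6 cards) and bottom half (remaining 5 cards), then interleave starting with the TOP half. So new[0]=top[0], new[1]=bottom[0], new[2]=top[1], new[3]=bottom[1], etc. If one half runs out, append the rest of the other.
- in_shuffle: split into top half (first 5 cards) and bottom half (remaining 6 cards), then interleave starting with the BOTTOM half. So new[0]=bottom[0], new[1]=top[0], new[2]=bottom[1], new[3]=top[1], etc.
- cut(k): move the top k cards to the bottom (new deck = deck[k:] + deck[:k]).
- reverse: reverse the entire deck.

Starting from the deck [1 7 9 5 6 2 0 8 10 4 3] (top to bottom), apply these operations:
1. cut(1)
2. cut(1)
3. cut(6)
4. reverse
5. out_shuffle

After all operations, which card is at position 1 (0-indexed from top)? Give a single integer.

After op 1 (cut(1)): [7 9 5 6 2 0 8 10 4 3 1]
After op 2 (cut(1)): [9 5 6 2 0 8 10 4 3 1 7]
After op 3 (cut(6)): [10 4 3 1 7 9 5 6 2 0 8]
After op 4 (reverse): [8 0 2 6 5 9 7 1 3 4 10]
After op 5 (out_shuffle): [8 7 0 1 2 3 6 4 5 10 9]
Position 1: card 7.

Answer: 7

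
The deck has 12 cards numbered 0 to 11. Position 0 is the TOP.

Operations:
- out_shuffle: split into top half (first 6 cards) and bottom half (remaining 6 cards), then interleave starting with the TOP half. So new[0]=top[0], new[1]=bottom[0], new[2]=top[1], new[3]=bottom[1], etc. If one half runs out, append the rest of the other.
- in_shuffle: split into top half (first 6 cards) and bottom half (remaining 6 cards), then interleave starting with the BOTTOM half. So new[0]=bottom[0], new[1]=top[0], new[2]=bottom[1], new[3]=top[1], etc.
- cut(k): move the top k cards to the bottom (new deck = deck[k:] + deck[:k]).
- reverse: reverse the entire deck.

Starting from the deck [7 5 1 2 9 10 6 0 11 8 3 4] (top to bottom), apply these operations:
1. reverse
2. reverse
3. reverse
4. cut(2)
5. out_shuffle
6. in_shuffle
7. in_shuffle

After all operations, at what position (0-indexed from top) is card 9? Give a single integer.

Answer: 4

Derivation:
After op 1 (reverse): [4 3 8 11 0 6 10 9 2 1 5 7]
After op 2 (reverse): [7 5 1 2 9 10 6 0 11 8 3 4]
After op 3 (reverse): [4 3 8 11 0 6 10 9 2 1 5 7]
After op 4 (cut(2)): [8 11 0 6 10 9 2 1 5 7 4 3]
After op 5 (out_shuffle): [8 2 11 1 0 5 6 7 10 4 9 3]
After op 6 (in_shuffle): [6 8 7 2 10 11 4 1 9 0 3 5]
After op 7 (in_shuffle): [4 6 1 8 9 7 0 2 3 10 5 11]
Card 9 is at position 4.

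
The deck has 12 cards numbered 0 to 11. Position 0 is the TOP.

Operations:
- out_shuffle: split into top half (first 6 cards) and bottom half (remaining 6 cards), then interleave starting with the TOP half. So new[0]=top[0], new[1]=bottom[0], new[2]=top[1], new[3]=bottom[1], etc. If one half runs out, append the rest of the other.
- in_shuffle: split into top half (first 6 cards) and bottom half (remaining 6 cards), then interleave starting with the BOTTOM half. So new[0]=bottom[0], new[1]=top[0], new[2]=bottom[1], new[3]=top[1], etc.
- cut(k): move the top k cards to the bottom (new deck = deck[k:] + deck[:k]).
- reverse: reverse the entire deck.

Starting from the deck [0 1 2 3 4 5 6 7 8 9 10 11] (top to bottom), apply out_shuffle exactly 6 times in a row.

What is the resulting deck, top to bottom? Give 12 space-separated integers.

Answer: 0 5 10 4 9 3 8 2 7 1 6 11

Derivation:
After op 1 (out_shuffle): [0 6 1 7 2 8 3 9 4 10 5 11]
After op 2 (out_shuffle): [0 3 6 9 1 4 7 10 2 5 8 11]
After op 3 (out_shuffle): [0 7 3 10 6 2 9 5 1 8 4 11]
After op 4 (out_shuffle): [0 9 7 5 3 1 10 8 6 4 2 11]
After op 5 (out_shuffle): [0 10 9 8 7 6 5 4 3 2 1 11]
After op 6 (out_shuffle): [0 5 10 4 9 3 8 2 7 1 6 11]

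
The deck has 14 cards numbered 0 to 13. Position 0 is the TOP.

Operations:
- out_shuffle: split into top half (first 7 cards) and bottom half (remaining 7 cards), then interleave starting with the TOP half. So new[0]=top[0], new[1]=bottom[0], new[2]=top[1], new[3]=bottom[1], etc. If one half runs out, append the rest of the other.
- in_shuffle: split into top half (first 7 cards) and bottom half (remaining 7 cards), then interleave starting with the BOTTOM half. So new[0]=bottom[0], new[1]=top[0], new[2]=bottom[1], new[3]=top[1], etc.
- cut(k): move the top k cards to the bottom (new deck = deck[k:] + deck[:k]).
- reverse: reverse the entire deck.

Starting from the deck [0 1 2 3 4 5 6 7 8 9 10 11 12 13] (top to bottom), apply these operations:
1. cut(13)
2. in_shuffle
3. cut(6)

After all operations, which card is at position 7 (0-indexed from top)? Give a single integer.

Answer: 5

Derivation:
After op 1 (cut(13)): [13 0 1 2 3 4 5 6 7 8 9 10 11 12]
After op 2 (in_shuffle): [6 13 7 0 8 1 9 2 10 3 11 4 12 5]
After op 3 (cut(6)): [9 2 10 3 11 4 12 5 6 13 7 0 8 1]
Position 7: card 5.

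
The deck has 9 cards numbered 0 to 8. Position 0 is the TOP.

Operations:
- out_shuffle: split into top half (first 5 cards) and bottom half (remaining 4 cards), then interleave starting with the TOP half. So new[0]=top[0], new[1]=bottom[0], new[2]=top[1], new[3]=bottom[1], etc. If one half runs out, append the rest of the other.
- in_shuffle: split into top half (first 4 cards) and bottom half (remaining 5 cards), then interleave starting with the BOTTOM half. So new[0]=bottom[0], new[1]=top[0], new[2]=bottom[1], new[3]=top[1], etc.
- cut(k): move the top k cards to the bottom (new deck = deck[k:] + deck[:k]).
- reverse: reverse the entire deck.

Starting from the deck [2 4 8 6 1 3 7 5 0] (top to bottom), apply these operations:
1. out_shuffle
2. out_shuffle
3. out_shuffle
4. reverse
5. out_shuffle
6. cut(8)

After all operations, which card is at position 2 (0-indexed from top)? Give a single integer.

Answer: 7

Derivation:
After op 1 (out_shuffle): [2 3 4 7 8 5 6 0 1]
After op 2 (out_shuffle): [2 5 3 6 4 0 7 1 8]
After op 3 (out_shuffle): [2 0 5 7 3 1 6 8 4]
After op 4 (reverse): [4 8 6 1 3 7 5 0 2]
After op 5 (out_shuffle): [4 7 8 5 6 0 1 2 3]
After op 6 (cut(8)): [3 4 7 8 5 6 0 1 2]
Position 2: card 7.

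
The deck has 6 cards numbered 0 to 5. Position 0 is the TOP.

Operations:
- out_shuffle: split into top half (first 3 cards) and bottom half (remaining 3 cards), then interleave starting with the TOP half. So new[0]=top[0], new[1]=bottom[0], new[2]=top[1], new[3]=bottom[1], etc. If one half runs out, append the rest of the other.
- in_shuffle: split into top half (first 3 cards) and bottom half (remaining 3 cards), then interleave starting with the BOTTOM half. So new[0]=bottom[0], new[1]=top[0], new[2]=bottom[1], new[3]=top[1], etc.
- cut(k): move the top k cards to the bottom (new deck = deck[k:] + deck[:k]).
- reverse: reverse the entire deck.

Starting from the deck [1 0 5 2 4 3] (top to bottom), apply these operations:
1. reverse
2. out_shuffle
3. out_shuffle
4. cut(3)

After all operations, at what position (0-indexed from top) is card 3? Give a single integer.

Answer: 3

Derivation:
After op 1 (reverse): [3 4 2 5 0 1]
After op 2 (out_shuffle): [3 5 4 0 2 1]
After op 3 (out_shuffle): [3 0 5 2 4 1]
After op 4 (cut(3)): [2 4 1 3 0 5]
Card 3 is at position 3.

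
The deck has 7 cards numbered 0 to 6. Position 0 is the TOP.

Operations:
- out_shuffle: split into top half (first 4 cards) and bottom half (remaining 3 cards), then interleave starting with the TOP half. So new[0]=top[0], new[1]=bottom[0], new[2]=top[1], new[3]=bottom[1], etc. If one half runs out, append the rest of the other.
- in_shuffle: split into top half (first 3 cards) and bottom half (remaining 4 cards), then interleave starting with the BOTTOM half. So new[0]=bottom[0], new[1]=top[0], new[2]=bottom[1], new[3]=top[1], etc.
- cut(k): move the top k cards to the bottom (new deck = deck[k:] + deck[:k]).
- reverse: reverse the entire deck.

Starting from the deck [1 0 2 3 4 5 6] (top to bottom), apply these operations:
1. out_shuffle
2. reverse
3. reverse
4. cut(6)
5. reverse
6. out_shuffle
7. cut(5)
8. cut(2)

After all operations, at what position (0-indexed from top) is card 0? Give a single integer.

Answer: 6

Derivation:
After op 1 (out_shuffle): [1 4 0 5 2 6 3]
After op 2 (reverse): [3 6 2 5 0 4 1]
After op 3 (reverse): [1 4 0 5 2 6 3]
After op 4 (cut(6)): [3 1 4 0 5 2 6]
After op 5 (reverse): [6 2 5 0 4 1 3]
After op 6 (out_shuffle): [6 4 2 1 5 3 0]
After op 7 (cut(5)): [3 0 6 4 2 1 5]
After op 8 (cut(2)): [6 4 2 1 5 3 0]
Card 0 is at position 6.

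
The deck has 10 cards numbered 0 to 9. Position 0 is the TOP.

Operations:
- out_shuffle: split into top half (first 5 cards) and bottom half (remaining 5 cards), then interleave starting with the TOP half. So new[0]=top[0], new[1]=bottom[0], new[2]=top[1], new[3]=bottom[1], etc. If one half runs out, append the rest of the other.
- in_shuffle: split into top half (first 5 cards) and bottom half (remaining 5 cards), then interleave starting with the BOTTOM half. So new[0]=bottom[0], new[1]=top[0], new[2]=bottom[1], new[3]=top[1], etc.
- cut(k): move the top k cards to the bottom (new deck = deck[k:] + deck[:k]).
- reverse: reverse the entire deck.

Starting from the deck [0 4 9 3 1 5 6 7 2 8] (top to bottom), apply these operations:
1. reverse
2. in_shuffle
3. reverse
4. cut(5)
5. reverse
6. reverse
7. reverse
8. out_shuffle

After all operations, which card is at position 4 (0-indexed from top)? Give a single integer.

Answer: 6

Derivation:
After op 1 (reverse): [8 2 7 6 5 1 3 9 4 0]
After op 2 (in_shuffle): [1 8 3 2 9 7 4 6 0 5]
After op 3 (reverse): [5 0 6 4 7 9 2 3 8 1]
After op 4 (cut(5)): [9 2 3 8 1 5 0 6 4 7]
After op 5 (reverse): [7 4 6 0 5 1 8 3 2 9]
After op 6 (reverse): [9 2 3 8 1 5 0 6 4 7]
After op 7 (reverse): [7 4 6 0 5 1 8 3 2 9]
After op 8 (out_shuffle): [7 1 4 8 6 3 0 2 5 9]
Position 4: card 6.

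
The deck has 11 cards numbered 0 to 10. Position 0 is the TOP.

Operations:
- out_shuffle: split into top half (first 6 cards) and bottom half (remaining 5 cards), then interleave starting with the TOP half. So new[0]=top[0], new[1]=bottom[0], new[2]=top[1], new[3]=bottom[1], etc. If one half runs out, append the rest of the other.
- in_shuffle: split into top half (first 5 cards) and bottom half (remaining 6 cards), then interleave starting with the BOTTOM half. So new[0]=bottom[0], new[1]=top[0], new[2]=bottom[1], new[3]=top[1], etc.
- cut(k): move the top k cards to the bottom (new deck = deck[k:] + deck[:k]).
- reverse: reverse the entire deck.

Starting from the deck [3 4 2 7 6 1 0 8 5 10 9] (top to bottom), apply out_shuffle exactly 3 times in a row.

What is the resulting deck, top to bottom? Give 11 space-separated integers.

After op 1 (out_shuffle): [3 0 4 8 2 5 7 10 6 9 1]
After op 2 (out_shuffle): [3 7 0 10 4 6 8 9 2 1 5]
After op 3 (out_shuffle): [3 8 7 9 0 2 10 1 4 5 6]

Answer: 3 8 7 9 0 2 10 1 4 5 6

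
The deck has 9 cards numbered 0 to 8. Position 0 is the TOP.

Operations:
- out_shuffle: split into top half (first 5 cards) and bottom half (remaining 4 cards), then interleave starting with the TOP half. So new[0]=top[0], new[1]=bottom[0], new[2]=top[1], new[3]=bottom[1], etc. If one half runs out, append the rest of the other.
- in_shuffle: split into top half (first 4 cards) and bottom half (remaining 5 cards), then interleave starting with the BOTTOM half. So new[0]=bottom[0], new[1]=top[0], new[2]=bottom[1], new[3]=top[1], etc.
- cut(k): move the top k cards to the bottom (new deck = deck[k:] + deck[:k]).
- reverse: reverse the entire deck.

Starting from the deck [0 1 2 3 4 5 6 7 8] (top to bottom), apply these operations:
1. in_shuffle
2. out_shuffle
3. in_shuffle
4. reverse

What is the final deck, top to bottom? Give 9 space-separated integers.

Answer: 6 7 8 0 1 2 3 4 5

Derivation:
After op 1 (in_shuffle): [4 0 5 1 6 2 7 3 8]
After op 2 (out_shuffle): [4 2 0 7 5 3 1 8 6]
After op 3 (in_shuffle): [5 4 3 2 1 0 8 7 6]
After op 4 (reverse): [6 7 8 0 1 2 3 4 5]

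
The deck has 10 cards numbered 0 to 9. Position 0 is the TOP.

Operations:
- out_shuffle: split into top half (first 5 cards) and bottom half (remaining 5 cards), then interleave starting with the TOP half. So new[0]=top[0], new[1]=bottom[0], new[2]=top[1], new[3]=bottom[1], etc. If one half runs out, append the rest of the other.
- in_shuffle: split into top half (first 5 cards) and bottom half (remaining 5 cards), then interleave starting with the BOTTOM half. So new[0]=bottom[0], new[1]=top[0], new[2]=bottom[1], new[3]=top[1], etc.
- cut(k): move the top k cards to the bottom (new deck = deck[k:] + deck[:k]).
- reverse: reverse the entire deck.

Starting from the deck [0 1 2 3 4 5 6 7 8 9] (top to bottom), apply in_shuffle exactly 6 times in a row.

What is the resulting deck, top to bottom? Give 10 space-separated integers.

Answer: 4 9 3 8 2 7 1 6 0 5

Derivation:
After op 1 (in_shuffle): [5 0 6 1 7 2 8 3 9 4]
After op 2 (in_shuffle): [2 5 8 0 3 6 9 1 4 7]
After op 3 (in_shuffle): [6 2 9 5 1 8 4 0 7 3]
After op 4 (in_shuffle): [8 6 4 2 0 9 7 5 3 1]
After op 5 (in_shuffle): [9 8 7 6 5 4 3 2 1 0]
After op 6 (in_shuffle): [4 9 3 8 2 7 1 6 0 5]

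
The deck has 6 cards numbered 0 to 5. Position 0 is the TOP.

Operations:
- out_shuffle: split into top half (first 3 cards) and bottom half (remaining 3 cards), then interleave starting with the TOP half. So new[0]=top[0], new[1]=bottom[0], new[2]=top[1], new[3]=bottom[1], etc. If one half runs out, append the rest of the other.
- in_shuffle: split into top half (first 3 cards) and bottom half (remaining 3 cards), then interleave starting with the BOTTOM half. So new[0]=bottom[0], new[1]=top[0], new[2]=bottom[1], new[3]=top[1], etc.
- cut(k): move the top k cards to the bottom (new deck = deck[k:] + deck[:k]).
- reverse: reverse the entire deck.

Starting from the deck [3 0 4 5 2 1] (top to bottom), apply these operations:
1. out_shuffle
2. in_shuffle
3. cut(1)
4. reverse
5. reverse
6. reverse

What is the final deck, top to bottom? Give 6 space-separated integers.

Answer: 2 0 1 5 4 3

Derivation:
After op 1 (out_shuffle): [3 5 0 2 4 1]
After op 2 (in_shuffle): [2 3 4 5 1 0]
After op 3 (cut(1)): [3 4 5 1 0 2]
After op 4 (reverse): [2 0 1 5 4 3]
After op 5 (reverse): [3 4 5 1 0 2]
After op 6 (reverse): [2 0 1 5 4 3]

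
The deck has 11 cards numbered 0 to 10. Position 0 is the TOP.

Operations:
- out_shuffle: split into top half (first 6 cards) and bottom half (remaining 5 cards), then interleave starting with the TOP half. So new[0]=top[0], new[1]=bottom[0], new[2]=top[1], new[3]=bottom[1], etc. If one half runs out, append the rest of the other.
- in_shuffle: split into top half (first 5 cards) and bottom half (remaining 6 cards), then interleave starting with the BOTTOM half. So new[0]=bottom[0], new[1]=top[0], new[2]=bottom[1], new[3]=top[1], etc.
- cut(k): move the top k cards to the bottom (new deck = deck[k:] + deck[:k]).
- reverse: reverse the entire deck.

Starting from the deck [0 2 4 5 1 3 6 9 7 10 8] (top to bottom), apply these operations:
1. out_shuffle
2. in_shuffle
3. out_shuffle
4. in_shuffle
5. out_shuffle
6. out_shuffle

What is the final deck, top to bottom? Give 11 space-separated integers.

Answer: 8 1 10 5 7 4 9 2 6 0 3

Derivation:
After op 1 (out_shuffle): [0 6 2 9 4 7 5 10 1 8 3]
After op 2 (in_shuffle): [7 0 5 6 10 2 1 9 8 4 3]
After op 3 (out_shuffle): [7 1 0 9 5 8 6 4 10 3 2]
After op 4 (in_shuffle): [8 7 6 1 4 0 10 9 3 5 2]
After op 5 (out_shuffle): [8 10 7 9 6 3 1 5 4 2 0]
After op 6 (out_shuffle): [8 1 10 5 7 4 9 2 6 0 3]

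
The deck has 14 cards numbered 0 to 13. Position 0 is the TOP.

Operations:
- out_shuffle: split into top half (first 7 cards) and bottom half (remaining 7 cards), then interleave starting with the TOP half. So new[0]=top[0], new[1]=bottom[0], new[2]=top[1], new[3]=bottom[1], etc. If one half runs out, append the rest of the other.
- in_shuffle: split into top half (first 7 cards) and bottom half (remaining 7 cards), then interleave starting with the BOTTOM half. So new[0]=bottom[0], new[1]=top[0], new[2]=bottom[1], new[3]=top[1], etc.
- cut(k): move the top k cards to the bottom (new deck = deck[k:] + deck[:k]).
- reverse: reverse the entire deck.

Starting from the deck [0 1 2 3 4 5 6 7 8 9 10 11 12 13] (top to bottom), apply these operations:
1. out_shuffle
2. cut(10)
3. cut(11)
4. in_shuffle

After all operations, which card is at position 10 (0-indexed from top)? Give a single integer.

Answer: 9

Derivation:
After op 1 (out_shuffle): [0 7 1 8 2 9 3 10 4 11 5 12 6 13]
After op 2 (cut(10)): [5 12 6 13 0 7 1 8 2 9 3 10 4 11]
After op 3 (cut(11)): [10 4 11 5 12 6 13 0 7 1 8 2 9 3]
After op 4 (in_shuffle): [0 10 7 4 1 11 8 5 2 12 9 6 3 13]
Position 10: card 9.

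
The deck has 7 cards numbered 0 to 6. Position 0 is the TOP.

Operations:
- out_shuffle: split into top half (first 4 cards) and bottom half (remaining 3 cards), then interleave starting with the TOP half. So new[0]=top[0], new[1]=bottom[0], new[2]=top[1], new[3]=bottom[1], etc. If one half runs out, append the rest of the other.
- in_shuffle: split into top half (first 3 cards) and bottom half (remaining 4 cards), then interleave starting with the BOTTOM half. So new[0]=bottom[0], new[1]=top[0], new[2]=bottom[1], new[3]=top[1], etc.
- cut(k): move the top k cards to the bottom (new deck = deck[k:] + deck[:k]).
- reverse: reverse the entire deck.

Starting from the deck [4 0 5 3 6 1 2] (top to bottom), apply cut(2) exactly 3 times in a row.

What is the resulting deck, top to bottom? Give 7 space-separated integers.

Answer: 2 4 0 5 3 6 1

Derivation:
After op 1 (cut(2)): [5 3 6 1 2 4 0]
After op 2 (cut(2)): [6 1 2 4 0 5 3]
After op 3 (cut(2)): [2 4 0 5 3 6 1]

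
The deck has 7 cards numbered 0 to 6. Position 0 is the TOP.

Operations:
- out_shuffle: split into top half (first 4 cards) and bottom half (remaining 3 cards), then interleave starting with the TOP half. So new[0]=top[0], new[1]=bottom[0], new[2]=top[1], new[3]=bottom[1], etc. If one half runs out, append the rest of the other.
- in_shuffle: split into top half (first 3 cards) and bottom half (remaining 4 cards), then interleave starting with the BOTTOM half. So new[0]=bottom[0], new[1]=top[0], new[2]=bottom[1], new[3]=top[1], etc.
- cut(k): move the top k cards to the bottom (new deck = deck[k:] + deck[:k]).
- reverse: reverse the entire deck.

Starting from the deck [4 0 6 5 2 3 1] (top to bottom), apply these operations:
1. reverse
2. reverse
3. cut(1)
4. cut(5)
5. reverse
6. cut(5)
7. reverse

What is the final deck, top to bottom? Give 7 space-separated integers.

After op 1 (reverse): [1 3 2 5 6 0 4]
After op 2 (reverse): [4 0 6 5 2 3 1]
After op 3 (cut(1)): [0 6 5 2 3 1 4]
After op 4 (cut(5)): [1 4 0 6 5 2 3]
After op 5 (reverse): [3 2 5 6 0 4 1]
After op 6 (cut(5)): [4 1 3 2 5 6 0]
After op 7 (reverse): [0 6 5 2 3 1 4]

Answer: 0 6 5 2 3 1 4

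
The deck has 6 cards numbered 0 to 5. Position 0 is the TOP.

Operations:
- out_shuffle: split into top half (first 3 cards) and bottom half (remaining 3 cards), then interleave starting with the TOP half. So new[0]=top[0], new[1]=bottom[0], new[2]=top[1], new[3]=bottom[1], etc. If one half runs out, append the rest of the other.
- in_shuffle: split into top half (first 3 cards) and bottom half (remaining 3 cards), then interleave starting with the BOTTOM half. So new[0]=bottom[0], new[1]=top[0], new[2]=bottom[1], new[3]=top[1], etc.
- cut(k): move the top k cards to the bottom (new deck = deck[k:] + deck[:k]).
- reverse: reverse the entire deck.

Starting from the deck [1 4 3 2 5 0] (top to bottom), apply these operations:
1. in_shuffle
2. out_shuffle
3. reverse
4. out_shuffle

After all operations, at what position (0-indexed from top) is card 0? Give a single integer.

After op 1 (in_shuffle): [2 1 5 4 0 3]
After op 2 (out_shuffle): [2 4 1 0 5 3]
After op 3 (reverse): [3 5 0 1 4 2]
After op 4 (out_shuffle): [3 1 5 4 0 2]
Card 0 is at position 4.

Answer: 4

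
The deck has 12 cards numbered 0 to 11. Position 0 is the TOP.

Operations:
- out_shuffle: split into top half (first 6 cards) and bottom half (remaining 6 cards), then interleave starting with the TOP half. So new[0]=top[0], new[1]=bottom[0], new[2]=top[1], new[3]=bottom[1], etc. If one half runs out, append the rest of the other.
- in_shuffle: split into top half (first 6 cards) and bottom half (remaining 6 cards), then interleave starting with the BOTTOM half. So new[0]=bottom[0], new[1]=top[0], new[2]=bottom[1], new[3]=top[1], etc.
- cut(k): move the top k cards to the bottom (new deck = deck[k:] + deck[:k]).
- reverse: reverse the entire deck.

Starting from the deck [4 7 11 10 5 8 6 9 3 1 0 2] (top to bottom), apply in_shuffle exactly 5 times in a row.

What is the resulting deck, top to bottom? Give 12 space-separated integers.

Answer: 0 3 6 5 11 4 2 1 9 8 10 7

Derivation:
After op 1 (in_shuffle): [6 4 9 7 3 11 1 10 0 5 2 8]
After op 2 (in_shuffle): [1 6 10 4 0 9 5 7 2 3 8 11]
After op 3 (in_shuffle): [5 1 7 6 2 10 3 4 8 0 11 9]
After op 4 (in_shuffle): [3 5 4 1 8 7 0 6 11 2 9 10]
After op 5 (in_shuffle): [0 3 6 5 11 4 2 1 9 8 10 7]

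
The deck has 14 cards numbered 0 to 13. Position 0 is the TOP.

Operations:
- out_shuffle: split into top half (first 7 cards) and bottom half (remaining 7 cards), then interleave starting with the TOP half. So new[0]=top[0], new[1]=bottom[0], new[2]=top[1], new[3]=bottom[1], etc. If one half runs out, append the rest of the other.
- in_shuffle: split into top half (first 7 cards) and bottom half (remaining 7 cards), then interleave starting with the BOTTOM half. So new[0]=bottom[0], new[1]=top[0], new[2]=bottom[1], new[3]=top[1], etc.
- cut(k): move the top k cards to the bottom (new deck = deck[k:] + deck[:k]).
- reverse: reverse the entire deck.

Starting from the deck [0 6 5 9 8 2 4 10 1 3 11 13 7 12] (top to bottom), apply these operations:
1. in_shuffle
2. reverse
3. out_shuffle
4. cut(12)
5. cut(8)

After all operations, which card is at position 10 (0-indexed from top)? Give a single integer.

Answer: 12

Derivation:
After op 1 (in_shuffle): [10 0 1 6 3 5 11 9 13 8 7 2 12 4]
After op 2 (reverse): [4 12 2 7 8 13 9 11 5 3 6 1 0 10]
After op 3 (out_shuffle): [4 11 12 5 2 3 7 6 8 1 13 0 9 10]
After op 4 (cut(12)): [9 10 4 11 12 5 2 3 7 6 8 1 13 0]
After op 5 (cut(8)): [7 6 8 1 13 0 9 10 4 11 12 5 2 3]
Position 10: card 12.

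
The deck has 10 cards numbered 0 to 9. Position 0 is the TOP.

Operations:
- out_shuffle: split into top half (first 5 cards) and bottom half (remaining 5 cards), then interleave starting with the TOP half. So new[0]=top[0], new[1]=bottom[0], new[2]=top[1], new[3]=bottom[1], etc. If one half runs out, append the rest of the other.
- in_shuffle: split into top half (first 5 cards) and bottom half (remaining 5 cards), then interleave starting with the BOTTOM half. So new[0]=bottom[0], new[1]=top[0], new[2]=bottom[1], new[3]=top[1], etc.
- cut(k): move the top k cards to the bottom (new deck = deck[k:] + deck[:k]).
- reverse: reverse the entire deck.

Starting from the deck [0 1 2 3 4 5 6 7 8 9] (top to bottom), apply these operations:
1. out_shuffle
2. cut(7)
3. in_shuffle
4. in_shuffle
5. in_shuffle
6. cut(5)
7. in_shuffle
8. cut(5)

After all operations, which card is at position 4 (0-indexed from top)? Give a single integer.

After op 1 (out_shuffle): [0 5 1 6 2 7 3 8 4 9]
After op 2 (cut(7)): [8 4 9 0 5 1 6 2 7 3]
After op 3 (in_shuffle): [1 8 6 4 2 9 7 0 3 5]
After op 4 (in_shuffle): [9 1 7 8 0 6 3 4 5 2]
After op 5 (in_shuffle): [6 9 3 1 4 7 5 8 2 0]
After op 6 (cut(5)): [7 5 8 2 0 6 9 3 1 4]
After op 7 (in_shuffle): [6 7 9 5 3 8 1 2 4 0]
After op 8 (cut(5)): [8 1 2 4 0 6 7 9 5 3]
Position 4: card 0.

Answer: 0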